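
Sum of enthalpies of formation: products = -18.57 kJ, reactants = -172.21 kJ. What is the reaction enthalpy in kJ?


dH_rxn = sum(dH_f products) - sum(dH_f reactants)
dH_rxn = -18.57 - (-172.21)
dH_rxn = 153.64 kJ:

153.64 kJ


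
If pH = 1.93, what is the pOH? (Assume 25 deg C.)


At 25 deg C, pH + pOH = 14.
pOH = 14 - pH = 14 - 1.93
pOH = 12.07:

12.07


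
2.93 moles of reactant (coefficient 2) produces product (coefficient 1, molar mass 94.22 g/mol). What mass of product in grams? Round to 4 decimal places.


Use the coefficient ratio to convert reactant moles to product moles, then multiply by the product's molar mass.
moles_P = moles_R * (coeff_P / coeff_R) = 2.93 * (1/2) = 1.465
mass_P = moles_P * M_P = 1.465 * 94.22
mass_P = 138.0323 g, rounded to 4 dp:

138.0323 g


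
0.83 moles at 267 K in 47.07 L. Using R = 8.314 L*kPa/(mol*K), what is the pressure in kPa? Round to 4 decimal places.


PV = nRT, solve for P = nRT / V.
nRT = 0.83 * 8.314 * 267 = 1842.4655
P = 1842.4655 / 47.07
P = 39.14309539 kPa, rounded to 4 dp:

39.1431 kPa


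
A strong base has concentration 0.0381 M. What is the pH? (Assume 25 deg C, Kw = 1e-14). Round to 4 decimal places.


A strong base dissociates completely, so [OH-] equals the given concentration.
pOH = -log10([OH-]) = -log10(0.0381) = 1.419075
pH = 14 - pOH = 14 - 1.419075
pH = 12.580925, rounded to 4 dp:

12.5809


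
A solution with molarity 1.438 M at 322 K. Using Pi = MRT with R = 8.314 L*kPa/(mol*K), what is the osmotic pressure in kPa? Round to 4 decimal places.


Osmotic pressure (van't Hoff): Pi = M*R*T.
RT = 8.314 * 322 = 2677.108
Pi = 1.438 * 2677.108
Pi = 3849.681304 kPa, rounded to 4 dp:

3849.6813 kPa


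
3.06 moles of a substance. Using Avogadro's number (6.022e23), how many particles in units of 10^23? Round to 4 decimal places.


N = n * NA, then divide by 1e23 for the requested units.
N / 1e23 = n * 6.022
N / 1e23 = 3.06 * 6.022
N / 1e23 = 18.42732, rounded to 4 dp:

18.4273


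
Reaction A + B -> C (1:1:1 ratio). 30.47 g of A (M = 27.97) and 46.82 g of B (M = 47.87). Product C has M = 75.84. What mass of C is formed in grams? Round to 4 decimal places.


Find moles of each reactant; the smaller value is the limiting reagent in a 1:1:1 reaction, so moles_C equals moles of the limiter.
n_A = mass_A / M_A = 30.47 / 27.97 = 1.089381 mol
n_B = mass_B / M_B = 46.82 / 47.87 = 0.978066 mol
Limiting reagent: B (smaller), n_limiting = 0.978066 mol
mass_C = n_limiting * M_C = 0.978066 * 75.84
mass_C = 74.17652544 g, rounded to 4 dp:

74.1765 g


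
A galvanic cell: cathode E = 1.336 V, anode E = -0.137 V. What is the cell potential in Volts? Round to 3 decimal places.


Standard cell potential: E_cell = E_cathode - E_anode.
E_cell = 1.336 - (-0.137)
E_cell = 1.473 V, rounded to 3 dp:

1.473 V


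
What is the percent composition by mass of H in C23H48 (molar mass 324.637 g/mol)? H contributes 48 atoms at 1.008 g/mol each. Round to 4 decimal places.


pct = 100 * (n_elem * M_elem) / M_total
mass_contribution = 48 * 1.008 = 48.384 g/mol
pct = 100 * 48.384 / 324.637
pct = 14.90403127 %, rounded to 4 dp:

14.9040 %


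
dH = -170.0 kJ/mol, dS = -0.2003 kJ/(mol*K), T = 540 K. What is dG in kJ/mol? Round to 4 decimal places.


Gibbs: dG = dH - T*dS (consistent units, dS already in kJ/(mol*K)).
T*dS = 540 * -0.2003 = -108.162
dG = -170.0 - (-108.162)
dG = -61.838 kJ/mol, rounded to 4 dp:

-61.8380 kJ/mol


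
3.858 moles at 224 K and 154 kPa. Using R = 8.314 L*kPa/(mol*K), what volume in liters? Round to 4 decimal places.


PV = nRT, solve for V = nRT / P.
nRT = 3.858 * 8.314 * 224 = 7184.8923
V = 7184.8923 / 154
V = 46.65514481 L, rounded to 4 dp:

46.6551 L


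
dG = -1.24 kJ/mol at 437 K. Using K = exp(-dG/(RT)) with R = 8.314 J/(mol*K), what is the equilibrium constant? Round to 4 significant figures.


dG is in kJ/mol; multiply by 1000 to match R in J/(mol*K).
RT = 8.314 * 437 = 3633.218 J/mol
exponent = -dG*1000 / (RT) = -(-1.24*1000) / 3633.218 = 0.34129524
K = exp(0.34129524)
K = 1.4067685, rounded to 4 significant figures:

1.407


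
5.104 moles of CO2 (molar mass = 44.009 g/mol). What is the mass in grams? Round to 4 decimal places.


mass = n * M
mass = 5.104 * 44.009
mass = 224.621936 g, rounded to 4 dp:

224.6219 g


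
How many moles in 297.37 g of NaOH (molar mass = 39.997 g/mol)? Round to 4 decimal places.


n = mass / M
n = 297.37 / 39.997
n = 7.43480761 mol, rounded to 4 dp:

7.4348 mol


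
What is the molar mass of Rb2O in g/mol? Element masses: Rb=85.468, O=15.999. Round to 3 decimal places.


M = sum(count * atomic_mass) over atoms.
M = 2*85.468 + 1*15.999
M = 170.936 + 15.999
M = 186.935 g/mol, rounded to 3 dp:

186.935 g/mol


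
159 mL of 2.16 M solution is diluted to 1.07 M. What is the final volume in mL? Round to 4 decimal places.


Dilution: M1*V1 = M2*V2, solve for V2.
V2 = M1*V1 / M2
V2 = 2.16 * 159 / 1.07
V2 = 343.44 / 1.07
V2 = 320.97196262 mL, rounded to 4 dp:

320.9720 mL


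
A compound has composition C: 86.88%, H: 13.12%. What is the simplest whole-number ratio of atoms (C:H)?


Assume 100 g of compound, divide each mass% by atomic mass to get moles, then normalize by the smallest to get a raw atom ratio.
Moles per 100 g: C: 86.88/12.011 = 7.2334, H: 13.12/1.008 = 13.0159
Raw ratio (divide by min = 7.2334): C: 1.0, H: 1.799
Multiply by 5 to clear fractions: C: 5.0 ~= 5, H: 8.997 ~= 9
Reduce by GCD to get the simplest whole-number ratio:

5:9


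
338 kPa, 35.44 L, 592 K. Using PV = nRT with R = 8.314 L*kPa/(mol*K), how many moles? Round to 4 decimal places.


PV = nRT, solve for n = PV / (RT).
PV = 338 * 35.44 = 11978.72
RT = 8.314 * 592 = 4921.888
n = 11978.72 / 4921.888
n = 2.43376525 mol, rounded to 4 dp:

2.4338 mol


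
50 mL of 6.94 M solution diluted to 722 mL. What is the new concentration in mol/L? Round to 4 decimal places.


Dilution: M1*V1 = M2*V2, solve for M2.
M2 = M1*V1 / V2
M2 = 6.94 * 50 / 722
M2 = 347.0 / 722
M2 = 0.48060942 mol/L, rounded to 4 dp:

0.4806 mol/L


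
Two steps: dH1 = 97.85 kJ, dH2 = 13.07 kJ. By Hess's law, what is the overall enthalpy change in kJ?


Hess's law: enthalpy is a state function, so add the step enthalpies.
dH_total = dH1 + dH2 = 97.85 + (13.07)
dH_total = 110.92 kJ:

110.92 kJ


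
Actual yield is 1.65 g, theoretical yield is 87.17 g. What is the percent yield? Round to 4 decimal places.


% yield = 100 * actual / theoretical
% yield = 100 * 1.65 / 87.17
% yield = 1.89285305 %, rounded to 4 dp:

1.8929 %


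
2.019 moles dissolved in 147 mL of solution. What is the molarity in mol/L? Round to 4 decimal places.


Convert volume to liters: V_L = V_mL / 1000.
V_L = 147 / 1000 = 0.147 L
M = n / V_L = 2.019 / 0.147
M = 13.73469388 mol/L, rounded to 4 dp:

13.7347 mol/L


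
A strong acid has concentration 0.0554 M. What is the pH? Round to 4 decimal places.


A strong acid dissociates completely, so [H+] equals the given concentration.
pH = -log10([H+]) = -log10(0.0554)
pH = 1.25649024, rounded to 4 dp:

1.2565


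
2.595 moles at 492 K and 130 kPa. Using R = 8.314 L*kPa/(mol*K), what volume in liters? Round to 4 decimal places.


PV = nRT, solve for V = nRT / P.
nRT = 2.595 * 8.314 * 492 = 10614.8164
V = 10614.8164 / 130
V = 81.65243385 L, rounded to 4 dp:

81.6524 L


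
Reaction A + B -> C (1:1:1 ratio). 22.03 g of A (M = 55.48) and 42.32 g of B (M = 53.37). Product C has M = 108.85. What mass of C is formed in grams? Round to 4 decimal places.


Find moles of each reactant; the smaller value is the limiting reagent in a 1:1:1 reaction, so moles_C equals moles of the limiter.
n_A = mass_A / M_A = 22.03 / 55.48 = 0.39708 mol
n_B = mass_B / M_B = 42.32 / 53.37 = 0.792955 mol
Limiting reagent: A (smaller), n_limiting = 0.39708 mol
mass_C = n_limiting * M_C = 0.39708 * 108.85
mass_C = 43.222158 g, rounded to 4 dp:

43.2222 g


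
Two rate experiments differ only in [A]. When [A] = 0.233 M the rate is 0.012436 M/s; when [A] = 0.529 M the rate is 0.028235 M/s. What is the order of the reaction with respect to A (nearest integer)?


Rate is proportional to [A]^n, so rate2/rate1 = ([A]2/[A]1)^n. Take logs to solve for n.
rate2/rate1 = 0.028235 / 0.012436 = 2.2704
[A]2/[A]1 = 0.529 / 0.233 = 2.2704
n = ln(2.2704) / ln(2.2704) = 1.0
Nearest integer order:

1


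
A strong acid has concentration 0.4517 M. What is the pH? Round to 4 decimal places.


A strong acid dissociates completely, so [H+] equals the given concentration.
pH = -log10([H+]) = -log10(0.4517)
pH = 0.34514991, rounded to 4 dp:

0.3451


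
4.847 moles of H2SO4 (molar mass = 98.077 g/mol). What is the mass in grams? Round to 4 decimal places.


mass = n * M
mass = 4.847 * 98.077
mass = 475.379219 g, rounded to 4 dp:

475.3792 g


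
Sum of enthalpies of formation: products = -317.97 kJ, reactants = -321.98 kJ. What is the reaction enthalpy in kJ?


dH_rxn = sum(dH_f products) - sum(dH_f reactants)
dH_rxn = -317.97 - (-321.98)
dH_rxn = 4.01 kJ:

4.01 kJ


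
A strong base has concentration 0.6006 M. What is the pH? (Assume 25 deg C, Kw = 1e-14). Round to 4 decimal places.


A strong base dissociates completely, so [OH-] equals the given concentration.
pOH = -log10([OH-]) = -log10(0.6006) = 0.221415
pH = 14 - pOH = 14 - 0.221415
pH = 13.778585, rounded to 4 dp:

13.7786


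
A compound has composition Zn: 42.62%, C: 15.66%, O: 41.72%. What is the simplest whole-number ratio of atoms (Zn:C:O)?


Assume 100 g of compound, divide each mass% by atomic mass to get moles, then normalize by the smallest to get a raw atom ratio.
Moles per 100 g: Zn: 42.62/65.38 = 0.6519, C: 15.66/12.011 = 1.3038, O: 41.72/15.999 = 2.6077
Raw ratio (divide by min = 0.6519): Zn: 1.0, C: 2.0, O: 4.0
Multiply by 1 to clear fractions: Zn: 1.0 ~= 1, C: 2.0 ~= 2, O: 4.0 ~= 4
Reduce by GCD to get the simplest whole-number ratio:

1:2:4


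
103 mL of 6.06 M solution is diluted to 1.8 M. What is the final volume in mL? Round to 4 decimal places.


Dilution: M1*V1 = M2*V2, solve for V2.
V2 = M1*V1 / M2
V2 = 6.06 * 103 / 1.8
V2 = 624.18 / 1.8
V2 = 346.76666667 mL, rounded to 4 dp:

346.7667 mL


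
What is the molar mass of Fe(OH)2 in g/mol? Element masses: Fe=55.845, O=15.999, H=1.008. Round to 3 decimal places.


M = sum(count * atomic_mass) over atoms.
M = 1*55.845 + 2*15.999 + 2*1.008
M = 55.845 + 31.998 + 2.016
M = 89.859 g/mol, rounded to 3 dp:

89.859 g/mol


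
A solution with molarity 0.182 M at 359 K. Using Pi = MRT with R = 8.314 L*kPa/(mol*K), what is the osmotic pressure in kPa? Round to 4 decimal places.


Osmotic pressure (van't Hoff): Pi = M*R*T.
RT = 8.314 * 359 = 2984.726
Pi = 0.182 * 2984.726
Pi = 543.220132 kPa, rounded to 4 dp:

543.2201 kPa


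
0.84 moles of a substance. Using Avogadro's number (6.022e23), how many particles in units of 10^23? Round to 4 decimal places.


N = n * NA, then divide by 1e23 for the requested units.
N / 1e23 = n * 6.022
N / 1e23 = 0.84 * 6.022
N / 1e23 = 5.05848, rounded to 4 dp:

5.0585


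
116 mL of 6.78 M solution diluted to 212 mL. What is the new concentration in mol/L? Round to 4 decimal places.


Dilution: M1*V1 = M2*V2, solve for M2.
M2 = M1*V1 / V2
M2 = 6.78 * 116 / 212
M2 = 786.48 / 212
M2 = 3.70981132 mol/L, rounded to 4 dp:

3.7098 mol/L


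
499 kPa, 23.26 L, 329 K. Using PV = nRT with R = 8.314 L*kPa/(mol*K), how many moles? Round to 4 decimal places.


PV = nRT, solve for n = PV / (RT).
PV = 499 * 23.26 = 11606.74
RT = 8.314 * 329 = 2735.306
n = 11606.74 / 2735.306
n = 4.24330587 mol, rounded to 4 dp:

4.2433 mol


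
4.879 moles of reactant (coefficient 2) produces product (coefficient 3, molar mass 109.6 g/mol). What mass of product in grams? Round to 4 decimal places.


Use the coefficient ratio to convert reactant moles to product moles, then multiply by the product's molar mass.
moles_P = moles_R * (coeff_P / coeff_R) = 4.879 * (3/2) = 7.3185
mass_P = moles_P * M_P = 7.3185 * 109.6
mass_P = 802.1076 g, rounded to 4 dp:

802.1076 g


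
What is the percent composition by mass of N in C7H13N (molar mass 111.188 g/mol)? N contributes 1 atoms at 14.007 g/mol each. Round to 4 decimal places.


pct = 100 * (n_elem * M_elem) / M_total
mass_contribution = 1 * 14.007 = 14.007 g/mol
pct = 100 * 14.007 / 111.188
pct = 12.59758247 %, rounded to 4 dp:

12.5976 %


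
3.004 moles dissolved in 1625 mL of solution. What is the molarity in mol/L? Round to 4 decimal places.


Convert volume to liters: V_L = V_mL / 1000.
V_L = 1625 / 1000 = 1.625 L
M = n / V_L = 3.004 / 1.625
M = 1.84861538 mol/L, rounded to 4 dp:

1.8486 mol/L


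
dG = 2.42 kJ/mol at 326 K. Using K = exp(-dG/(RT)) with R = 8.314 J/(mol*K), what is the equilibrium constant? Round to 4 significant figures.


dG is in kJ/mol; multiply by 1000 to match R in J/(mol*K).
RT = 8.314 * 326 = 2710.364 J/mol
exponent = -dG*1000 / (RT) = -(2.42*1000) / 2710.364 = -0.892869
K = exp(-0.892869)
K = 0.40947927, rounded to 4 significant figures:

0.4095


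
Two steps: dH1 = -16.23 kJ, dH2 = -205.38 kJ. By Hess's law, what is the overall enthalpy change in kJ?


Hess's law: enthalpy is a state function, so add the step enthalpies.
dH_total = dH1 + dH2 = -16.23 + (-205.38)
dH_total = -221.61 kJ:

-221.61 kJ


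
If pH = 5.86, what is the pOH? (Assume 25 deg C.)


At 25 deg C, pH + pOH = 14.
pOH = 14 - pH = 14 - 5.86
pOH = 8.14:

8.14


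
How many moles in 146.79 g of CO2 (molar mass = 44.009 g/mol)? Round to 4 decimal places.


n = mass / M
n = 146.79 / 44.009
n = 3.33545411 mol, rounded to 4 dp:

3.3355 mol


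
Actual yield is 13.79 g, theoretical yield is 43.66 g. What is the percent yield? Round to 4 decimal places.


% yield = 100 * actual / theoretical
% yield = 100 * 13.79 / 43.66
% yield = 31.58497481 %, rounded to 4 dp:

31.5850 %


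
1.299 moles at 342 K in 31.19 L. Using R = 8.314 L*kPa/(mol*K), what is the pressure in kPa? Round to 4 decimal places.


PV = nRT, solve for P = nRT / V.
nRT = 1.299 * 8.314 * 342 = 3693.561
P = 3693.561 / 31.19
P = 118.42132094 kPa, rounded to 4 dp:

118.4213 kPa


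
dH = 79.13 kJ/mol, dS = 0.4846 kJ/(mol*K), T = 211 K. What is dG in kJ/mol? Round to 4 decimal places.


Gibbs: dG = dH - T*dS (consistent units, dS already in kJ/(mol*K)).
T*dS = 211 * 0.4846 = 102.2506
dG = 79.13 - (102.2506)
dG = -23.1206 kJ/mol, rounded to 4 dp:

-23.1206 kJ/mol


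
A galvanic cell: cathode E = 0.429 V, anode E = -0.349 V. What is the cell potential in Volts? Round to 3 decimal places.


Standard cell potential: E_cell = E_cathode - E_anode.
E_cell = 0.429 - (-0.349)
E_cell = 0.778 V, rounded to 3 dp:

0.778 V


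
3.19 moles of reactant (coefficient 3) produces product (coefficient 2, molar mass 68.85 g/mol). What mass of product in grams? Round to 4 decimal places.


Use the coefficient ratio to convert reactant moles to product moles, then multiply by the product's molar mass.
moles_P = moles_R * (coeff_P / coeff_R) = 3.19 * (2/3) = 2.126667
mass_P = moles_P * M_P = 2.126667 * 68.85
mass_P = 146.42102295 g, rounded to 4 dp:

146.4210 g


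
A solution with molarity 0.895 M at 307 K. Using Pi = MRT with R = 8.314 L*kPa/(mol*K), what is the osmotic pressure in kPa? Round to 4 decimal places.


Osmotic pressure (van't Hoff): Pi = M*R*T.
RT = 8.314 * 307 = 2552.398
Pi = 0.895 * 2552.398
Pi = 2284.39621 kPa, rounded to 4 dp:

2284.3962 kPa


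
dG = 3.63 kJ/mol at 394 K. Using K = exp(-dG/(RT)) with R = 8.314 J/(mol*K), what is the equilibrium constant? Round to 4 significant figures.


dG is in kJ/mol; multiply by 1000 to match R in J/(mol*K).
RT = 8.314 * 394 = 3275.716 J/mol
exponent = -dG*1000 / (RT) = -(3.63*1000) / 3275.716 = -1.10815468
K = exp(-1.10815468)
K = 0.33016766, rounded to 4 significant figures:

0.3302


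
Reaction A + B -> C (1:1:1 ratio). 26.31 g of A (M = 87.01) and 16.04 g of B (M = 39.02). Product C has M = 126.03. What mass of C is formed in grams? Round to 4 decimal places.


Find moles of each reactant; the smaller value is the limiting reagent in a 1:1:1 reaction, so moles_C equals moles of the limiter.
n_A = mass_A / M_A = 26.31 / 87.01 = 0.302379 mol
n_B = mass_B / M_B = 16.04 / 39.02 = 0.411071 mol
Limiting reagent: A (smaller), n_limiting = 0.302379 mol
mass_C = n_limiting * M_C = 0.302379 * 126.03
mass_C = 38.10882537 g, rounded to 4 dp:

38.1088 g


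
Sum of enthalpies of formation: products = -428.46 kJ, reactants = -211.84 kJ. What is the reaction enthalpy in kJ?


dH_rxn = sum(dH_f products) - sum(dH_f reactants)
dH_rxn = -428.46 - (-211.84)
dH_rxn = -216.62 kJ:

-216.62 kJ


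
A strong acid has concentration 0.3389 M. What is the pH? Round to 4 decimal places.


A strong acid dissociates completely, so [H+] equals the given concentration.
pH = -log10([H+]) = -log10(0.3389)
pH = 0.46992843, rounded to 4 dp:

0.4699


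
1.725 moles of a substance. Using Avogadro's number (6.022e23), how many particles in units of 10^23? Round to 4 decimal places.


N = n * NA, then divide by 1e23 for the requested units.
N / 1e23 = n * 6.022
N / 1e23 = 1.725 * 6.022
N / 1e23 = 10.38795, rounded to 4 dp:

10.3880


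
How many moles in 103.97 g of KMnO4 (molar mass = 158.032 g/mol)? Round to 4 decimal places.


n = mass / M
n = 103.97 / 158.032
n = 0.65790473 mol, rounded to 4 dp:

0.6579 mol


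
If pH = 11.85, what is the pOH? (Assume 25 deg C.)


At 25 deg C, pH + pOH = 14.
pOH = 14 - pH = 14 - 11.85
pOH = 2.15:

2.15


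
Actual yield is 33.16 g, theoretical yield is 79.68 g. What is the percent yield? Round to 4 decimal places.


% yield = 100 * actual / theoretical
% yield = 100 * 33.16 / 79.68
% yield = 41.61646586 %, rounded to 4 dp:

41.6165 %


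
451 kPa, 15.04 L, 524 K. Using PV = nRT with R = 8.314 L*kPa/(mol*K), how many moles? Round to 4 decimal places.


PV = nRT, solve for n = PV / (RT).
PV = 451 * 15.04 = 6783.04
RT = 8.314 * 524 = 4356.536
n = 6783.04 / 4356.536
n = 1.55698013 mol, rounded to 4 dp:

1.5570 mol


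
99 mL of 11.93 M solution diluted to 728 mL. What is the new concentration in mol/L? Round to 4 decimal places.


Dilution: M1*V1 = M2*V2, solve for M2.
M2 = M1*V1 / V2
M2 = 11.93 * 99 / 728
M2 = 1181.07 / 728
M2 = 1.6223489 mol/L, rounded to 4 dp:

1.6223 mol/L


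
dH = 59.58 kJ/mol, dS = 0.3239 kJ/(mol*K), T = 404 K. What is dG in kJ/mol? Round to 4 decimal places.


Gibbs: dG = dH - T*dS (consistent units, dS already in kJ/(mol*K)).
T*dS = 404 * 0.3239 = 130.8556
dG = 59.58 - (130.8556)
dG = -71.2756 kJ/mol, rounded to 4 dp:

-71.2756 kJ/mol


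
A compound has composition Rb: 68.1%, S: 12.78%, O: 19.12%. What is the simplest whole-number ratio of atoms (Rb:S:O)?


Assume 100 g of compound, divide each mass% by atomic mass to get moles, then normalize by the smallest to get a raw atom ratio.
Moles per 100 g: Rb: 68.1/85.468 = 0.7968, S: 12.78/32.065 = 0.3986, O: 19.12/15.999 = 1.1951
Raw ratio (divide by min = 0.3986): Rb: 1.999, S: 1.0, O: 2.998
Multiply by 1 to clear fractions: Rb: 1.999 ~= 2, S: 1.0 ~= 1, O: 2.998 ~= 3
Reduce by GCD to get the simplest whole-number ratio:

2:1:3


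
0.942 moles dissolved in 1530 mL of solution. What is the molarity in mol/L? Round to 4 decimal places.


Convert volume to liters: V_L = V_mL / 1000.
V_L = 1530 / 1000 = 1.53 L
M = n / V_L = 0.942 / 1.53
M = 0.61568627 mol/L, rounded to 4 dp:

0.6157 mol/L


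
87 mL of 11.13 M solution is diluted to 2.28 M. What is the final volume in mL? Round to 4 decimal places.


Dilution: M1*V1 = M2*V2, solve for V2.
V2 = M1*V1 / M2
V2 = 11.13 * 87 / 2.28
V2 = 968.31 / 2.28
V2 = 424.69736842 mL, rounded to 4 dp:

424.6974 mL


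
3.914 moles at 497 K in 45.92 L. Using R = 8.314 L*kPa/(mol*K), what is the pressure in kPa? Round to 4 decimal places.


PV = nRT, solve for P = nRT / V.
nRT = 3.914 * 8.314 * 497 = 16172.875
P = 16172.875 / 45.92
P = 352.19675523 kPa, rounded to 4 dp:

352.1968 kPa


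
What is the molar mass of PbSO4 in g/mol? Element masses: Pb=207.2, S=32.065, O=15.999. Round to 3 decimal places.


M = sum(count * atomic_mass) over atoms.
M = 1*207.2 + 1*32.065 + 4*15.999
M = 207.2 + 32.065 + 63.996
M = 303.261 g/mol, rounded to 3 dp:

303.261 g/mol


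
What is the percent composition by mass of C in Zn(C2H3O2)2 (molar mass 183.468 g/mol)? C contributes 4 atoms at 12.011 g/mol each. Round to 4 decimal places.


pct = 100 * (n_elem * M_elem) / M_total
mass_contribution = 4 * 12.011 = 48.044 g/mol
pct = 100 * 48.044 / 183.468
pct = 26.18658295 %, rounded to 4 dp:

26.1866 %


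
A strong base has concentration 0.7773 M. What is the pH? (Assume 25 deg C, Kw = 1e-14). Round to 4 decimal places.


A strong base dissociates completely, so [OH-] equals the given concentration.
pOH = -log10([OH-]) = -log10(0.7773) = 0.109411
pH = 14 - pOH = 14 - 0.109411
pH = 13.890589, rounded to 4 dp:

13.8906


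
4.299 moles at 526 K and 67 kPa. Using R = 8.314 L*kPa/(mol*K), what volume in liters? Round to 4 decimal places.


PV = nRT, solve for V = nRT / P.
nRT = 4.299 * 8.314 * 526 = 18800.232
V = 18800.232 / 67
V = 280.60047761 L, rounded to 4 dp:

280.6005 L


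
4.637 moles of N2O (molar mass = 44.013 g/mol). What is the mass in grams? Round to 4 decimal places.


mass = n * M
mass = 4.637 * 44.013
mass = 204.088281 g, rounded to 4 dp:

204.0883 g


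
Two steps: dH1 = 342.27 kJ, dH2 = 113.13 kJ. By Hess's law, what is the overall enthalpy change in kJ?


Hess's law: enthalpy is a state function, so add the step enthalpies.
dH_total = dH1 + dH2 = 342.27 + (113.13)
dH_total = 455.4 kJ:

455.40 kJ


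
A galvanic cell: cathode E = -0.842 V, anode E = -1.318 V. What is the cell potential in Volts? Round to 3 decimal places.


Standard cell potential: E_cell = E_cathode - E_anode.
E_cell = -0.842 - (-1.318)
E_cell = 0.476 V, rounded to 3 dp:

0.476 V


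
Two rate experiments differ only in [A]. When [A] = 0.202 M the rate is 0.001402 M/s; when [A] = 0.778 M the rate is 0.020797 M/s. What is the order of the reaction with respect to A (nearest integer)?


Rate is proportional to [A]^n, so rate2/rate1 = ([A]2/[A]1)^n. Take logs to solve for n.
rate2/rate1 = 0.020797 / 0.001402 = 14.8338
[A]2/[A]1 = 0.778 / 0.202 = 3.8515
n = ln(14.8338) / ln(3.8515) = 2.0
Nearest integer order:

2


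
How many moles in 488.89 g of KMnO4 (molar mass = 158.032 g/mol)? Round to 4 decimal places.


n = mass / M
n = 488.89 / 158.032
n = 3.09361395 mol, rounded to 4 dp:

3.0936 mol


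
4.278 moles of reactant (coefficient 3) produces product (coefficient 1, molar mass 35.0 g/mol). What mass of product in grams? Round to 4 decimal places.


Use the coefficient ratio to convert reactant moles to product moles, then multiply by the product's molar mass.
moles_P = moles_R * (coeff_P / coeff_R) = 4.278 * (1/3) = 1.426
mass_P = moles_P * M_P = 1.426 * 35.0
mass_P = 49.91 g, rounded to 4 dp:

49.9100 g


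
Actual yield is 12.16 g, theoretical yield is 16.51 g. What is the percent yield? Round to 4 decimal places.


% yield = 100 * actual / theoretical
% yield = 100 * 12.16 / 16.51
% yield = 73.65233192 %, rounded to 4 dp:

73.6523 %


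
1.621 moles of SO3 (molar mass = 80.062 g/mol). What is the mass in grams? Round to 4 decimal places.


mass = n * M
mass = 1.621 * 80.062
mass = 129.780502 g, rounded to 4 dp:

129.7805 g


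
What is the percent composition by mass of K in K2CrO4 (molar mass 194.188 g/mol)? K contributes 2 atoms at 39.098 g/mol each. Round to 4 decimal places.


pct = 100 * (n_elem * M_elem) / M_total
mass_contribution = 2 * 39.098 = 78.196 g/mol
pct = 100 * 78.196 / 194.188
pct = 40.26819371 %, rounded to 4 dp:

40.2682 %


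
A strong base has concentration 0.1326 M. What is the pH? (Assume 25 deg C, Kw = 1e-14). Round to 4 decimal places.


A strong base dissociates completely, so [OH-] equals the given concentration.
pOH = -log10([OH-]) = -log10(0.1326) = 0.877456
pH = 14 - pOH = 14 - 0.877456
pH = 13.122544, rounded to 4 dp:

13.1225


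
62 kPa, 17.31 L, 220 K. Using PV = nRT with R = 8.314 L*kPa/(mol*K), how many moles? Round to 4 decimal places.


PV = nRT, solve for n = PV / (RT).
PV = 62 * 17.31 = 1073.22
RT = 8.314 * 220 = 1829.08
n = 1073.22 / 1829.08
n = 0.586754 mol, rounded to 4 dp:

0.5868 mol


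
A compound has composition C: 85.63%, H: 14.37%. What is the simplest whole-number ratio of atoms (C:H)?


Assume 100 g of compound, divide each mass% by atomic mass to get moles, then normalize by the smallest to get a raw atom ratio.
Moles per 100 g: C: 85.63/12.011 = 7.1293, H: 14.37/1.008 = 14.256
Raw ratio (divide by min = 7.1293): C: 1.0, H: 2.0
Multiply by 1 to clear fractions: C: 1.0 ~= 1, H: 2.0 ~= 2
Reduce by GCD to get the simplest whole-number ratio:

1:2


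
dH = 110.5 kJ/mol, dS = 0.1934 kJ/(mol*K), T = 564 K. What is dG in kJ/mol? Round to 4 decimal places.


Gibbs: dG = dH - T*dS (consistent units, dS already in kJ/(mol*K)).
T*dS = 564 * 0.1934 = 109.0776
dG = 110.5 - (109.0776)
dG = 1.4224 kJ/mol, rounded to 4 dp:

1.4224 kJ/mol


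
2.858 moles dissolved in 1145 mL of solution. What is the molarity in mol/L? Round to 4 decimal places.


Convert volume to liters: V_L = V_mL / 1000.
V_L = 1145 / 1000 = 1.145 L
M = n / V_L = 2.858 / 1.145
M = 2.49606987 mol/L, rounded to 4 dp:

2.4961 mol/L


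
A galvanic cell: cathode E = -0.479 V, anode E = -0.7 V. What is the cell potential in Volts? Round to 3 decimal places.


Standard cell potential: E_cell = E_cathode - E_anode.
E_cell = -0.479 - (-0.7)
E_cell = 0.221 V, rounded to 3 dp:

0.221 V


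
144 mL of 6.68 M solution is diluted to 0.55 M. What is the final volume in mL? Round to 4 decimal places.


Dilution: M1*V1 = M2*V2, solve for V2.
V2 = M1*V1 / M2
V2 = 6.68 * 144 / 0.55
V2 = 961.92 / 0.55
V2 = 1748.94545455 mL, rounded to 4 dp:

1748.9455 mL


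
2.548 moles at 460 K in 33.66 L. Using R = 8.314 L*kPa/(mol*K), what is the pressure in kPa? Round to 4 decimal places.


PV = nRT, solve for P = nRT / V.
nRT = 2.548 * 8.314 * 460 = 9744.6731
P = 9744.6731 / 33.66
P = 289.50306298 kPa, rounded to 4 dp:

289.5031 kPa


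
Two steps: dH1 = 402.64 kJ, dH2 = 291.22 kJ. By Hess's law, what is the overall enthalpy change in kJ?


Hess's law: enthalpy is a state function, so add the step enthalpies.
dH_total = dH1 + dH2 = 402.64 + (291.22)
dH_total = 693.86 kJ:

693.86 kJ


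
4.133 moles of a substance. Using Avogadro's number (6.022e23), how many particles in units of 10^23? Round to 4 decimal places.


N = n * NA, then divide by 1e23 for the requested units.
N / 1e23 = n * 6.022
N / 1e23 = 4.133 * 6.022
N / 1e23 = 24.888926, rounded to 4 dp:

24.8889


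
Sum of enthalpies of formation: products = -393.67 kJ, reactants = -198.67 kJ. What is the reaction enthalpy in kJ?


dH_rxn = sum(dH_f products) - sum(dH_f reactants)
dH_rxn = -393.67 - (-198.67)
dH_rxn = -195.0 kJ:

-195.00 kJ


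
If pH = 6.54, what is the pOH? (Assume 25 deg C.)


At 25 deg C, pH + pOH = 14.
pOH = 14 - pH = 14 - 6.54
pOH = 7.46:

7.46


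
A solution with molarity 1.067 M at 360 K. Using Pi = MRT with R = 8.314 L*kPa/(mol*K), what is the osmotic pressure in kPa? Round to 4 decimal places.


Osmotic pressure (van't Hoff): Pi = M*R*T.
RT = 8.314 * 360 = 2993.04
Pi = 1.067 * 2993.04
Pi = 3193.57368 kPa, rounded to 4 dp:

3193.5737 kPa


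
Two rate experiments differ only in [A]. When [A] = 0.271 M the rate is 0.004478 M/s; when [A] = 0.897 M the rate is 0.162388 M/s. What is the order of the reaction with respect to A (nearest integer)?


Rate is proportional to [A]^n, so rate2/rate1 = ([A]2/[A]1)^n. Take logs to solve for n.
rate2/rate1 = 0.162388 / 0.004478 = 36.2635
[A]2/[A]1 = 0.897 / 0.271 = 3.31
n = ln(36.2635) / ln(3.31) = 3.0
Nearest integer order:

3


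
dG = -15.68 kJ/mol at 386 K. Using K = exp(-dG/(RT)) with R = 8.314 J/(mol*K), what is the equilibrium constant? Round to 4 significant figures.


dG is in kJ/mol; multiply by 1000 to match R in J/(mol*K).
RT = 8.314 * 386 = 3209.204 J/mol
exponent = -dG*1000 / (RT) = -(-15.68*1000) / 3209.204 = 4.8859468
K = exp(4.8859468)
K = 132.41578, rounded to 4 significant figures:

132.4


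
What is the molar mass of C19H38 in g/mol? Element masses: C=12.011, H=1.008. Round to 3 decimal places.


M = sum(count * atomic_mass) over atoms.
M = 19*12.011 + 38*1.008
M = 228.209 + 38.304
M = 266.513 g/mol, rounded to 3 dp:

266.513 g/mol


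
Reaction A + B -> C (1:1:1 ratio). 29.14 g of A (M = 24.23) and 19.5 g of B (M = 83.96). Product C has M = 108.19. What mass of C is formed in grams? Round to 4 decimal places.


Find moles of each reactant; the smaller value is the limiting reagent in a 1:1:1 reaction, so moles_C equals moles of the limiter.
n_A = mass_A / M_A = 29.14 / 24.23 = 1.202641 mol
n_B = mass_B / M_B = 19.5 / 83.96 = 0.232253 mol
Limiting reagent: B (smaller), n_limiting = 0.232253 mol
mass_C = n_limiting * M_C = 0.232253 * 108.19
mass_C = 25.12745207 g, rounded to 4 dp:

25.1275 g


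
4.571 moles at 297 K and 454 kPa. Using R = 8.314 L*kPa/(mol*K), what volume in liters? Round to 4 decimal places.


PV = nRT, solve for V = nRT / P.
nRT = 4.571 * 8.314 * 297 = 11286.9783
V = 11286.9783 / 454
V = 24.86118568 L, rounded to 4 dp:

24.8612 L


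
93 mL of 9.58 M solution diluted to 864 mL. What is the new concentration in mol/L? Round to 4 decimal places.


Dilution: M1*V1 = M2*V2, solve for M2.
M2 = M1*V1 / V2
M2 = 9.58 * 93 / 864
M2 = 890.94 / 864
M2 = 1.03118056 mol/L, rounded to 4 dp:

1.0312 mol/L


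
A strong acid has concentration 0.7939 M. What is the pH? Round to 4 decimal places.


A strong acid dissociates completely, so [H+] equals the given concentration.
pH = -log10([H+]) = -log10(0.7939)
pH = 0.1002342, rounded to 4 dp:

0.1002


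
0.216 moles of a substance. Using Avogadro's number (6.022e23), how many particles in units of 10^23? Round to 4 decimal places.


N = n * NA, then divide by 1e23 for the requested units.
N / 1e23 = n * 6.022
N / 1e23 = 0.216 * 6.022
N / 1e23 = 1.300752, rounded to 4 dp:

1.3008


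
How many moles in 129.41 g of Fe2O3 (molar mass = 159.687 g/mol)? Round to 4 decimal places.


n = mass / M
n = 129.41 / 159.687
n = 0.81039784 mol, rounded to 4 dp:

0.8104 mol


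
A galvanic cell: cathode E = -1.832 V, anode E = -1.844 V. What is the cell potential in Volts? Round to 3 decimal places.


Standard cell potential: E_cell = E_cathode - E_anode.
E_cell = -1.832 - (-1.844)
E_cell = 0.012 V, rounded to 3 dp:

0.012 V


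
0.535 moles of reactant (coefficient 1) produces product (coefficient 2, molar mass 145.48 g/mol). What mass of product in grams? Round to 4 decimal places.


Use the coefficient ratio to convert reactant moles to product moles, then multiply by the product's molar mass.
moles_P = moles_R * (coeff_P / coeff_R) = 0.535 * (2/1) = 1.07
mass_P = moles_P * M_P = 1.07 * 145.48
mass_P = 155.6636 g, rounded to 4 dp:

155.6636 g


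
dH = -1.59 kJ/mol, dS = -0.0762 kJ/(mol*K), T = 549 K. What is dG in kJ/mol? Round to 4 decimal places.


Gibbs: dG = dH - T*dS (consistent units, dS already in kJ/(mol*K)).
T*dS = 549 * -0.0762 = -41.8338
dG = -1.59 - (-41.8338)
dG = 40.2438 kJ/mol, rounded to 4 dp:

40.2438 kJ/mol


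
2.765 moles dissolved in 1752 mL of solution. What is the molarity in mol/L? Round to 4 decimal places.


Convert volume to liters: V_L = V_mL / 1000.
V_L = 1752 / 1000 = 1.752 L
M = n / V_L = 2.765 / 1.752
M = 1.57819635 mol/L, rounded to 4 dp:

1.5782 mol/L


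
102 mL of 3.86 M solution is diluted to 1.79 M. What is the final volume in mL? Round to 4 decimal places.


Dilution: M1*V1 = M2*V2, solve for V2.
V2 = M1*V1 / M2
V2 = 3.86 * 102 / 1.79
V2 = 393.72 / 1.79
V2 = 219.95530726 mL, rounded to 4 dp:

219.9553 mL


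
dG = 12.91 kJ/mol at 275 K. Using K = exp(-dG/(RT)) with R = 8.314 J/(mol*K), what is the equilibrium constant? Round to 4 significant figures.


dG is in kJ/mol; multiply by 1000 to match R in J/(mol*K).
RT = 8.314 * 275 = 2286.35 J/mol
exponent = -dG*1000 / (RT) = -(12.91*1000) / 2286.35 = -5.64655455
K = exp(-5.64655455)
K = 0.0035296571, rounded to 4 significant figures:

0.003530


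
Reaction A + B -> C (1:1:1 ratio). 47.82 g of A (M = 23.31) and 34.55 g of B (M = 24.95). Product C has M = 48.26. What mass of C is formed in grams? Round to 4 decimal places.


Find moles of each reactant; the smaller value is the limiting reagent in a 1:1:1 reaction, so moles_C equals moles of the limiter.
n_A = mass_A / M_A = 47.82 / 23.31 = 2.05148 mol
n_B = mass_B / M_B = 34.55 / 24.95 = 1.38477 mol
Limiting reagent: B (smaller), n_limiting = 1.38477 mol
mass_C = n_limiting * M_C = 1.38477 * 48.26
mass_C = 66.8290002 g, rounded to 4 dp:

66.8290 g


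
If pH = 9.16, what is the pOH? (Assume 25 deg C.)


At 25 deg C, pH + pOH = 14.
pOH = 14 - pH = 14 - 9.16
pOH = 4.84:

4.84


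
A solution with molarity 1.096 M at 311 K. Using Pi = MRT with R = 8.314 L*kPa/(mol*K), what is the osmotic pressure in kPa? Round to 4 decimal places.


Osmotic pressure (van't Hoff): Pi = M*R*T.
RT = 8.314 * 311 = 2585.654
Pi = 1.096 * 2585.654
Pi = 2833.876784 kPa, rounded to 4 dp:

2833.8768 kPa


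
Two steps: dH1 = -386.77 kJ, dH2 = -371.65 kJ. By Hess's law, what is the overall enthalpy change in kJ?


Hess's law: enthalpy is a state function, so add the step enthalpies.
dH_total = dH1 + dH2 = -386.77 + (-371.65)
dH_total = -758.42 kJ:

-758.42 kJ


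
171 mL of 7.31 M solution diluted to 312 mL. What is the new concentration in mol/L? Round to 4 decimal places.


Dilution: M1*V1 = M2*V2, solve for M2.
M2 = M1*V1 / V2
M2 = 7.31 * 171 / 312
M2 = 1250.01 / 312
M2 = 4.00644231 mol/L, rounded to 4 dp:

4.0064 mol/L


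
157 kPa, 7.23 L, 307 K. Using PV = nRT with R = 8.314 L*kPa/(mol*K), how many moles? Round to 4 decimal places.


PV = nRT, solve for n = PV / (RT).
PV = 157 * 7.23 = 1135.11
RT = 8.314 * 307 = 2552.398
n = 1135.11 / 2552.398
n = 0.44472296 mol, rounded to 4 dp:

0.4447 mol


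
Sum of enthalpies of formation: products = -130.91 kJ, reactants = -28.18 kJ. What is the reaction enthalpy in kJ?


dH_rxn = sum(dH_f products) - sum(dH_f reactants)
dH_rxn = -130.91 - (-28.18)
dH_rxn = -102.73 kJ:

-102.73 kJ


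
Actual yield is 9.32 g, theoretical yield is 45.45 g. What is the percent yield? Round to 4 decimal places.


% yield = 100 * actual / theoretical
% yield = 100 * 9.32 / 45.45
% yield = 20.50605061 %, rounded to 4 dp:

20.5061 %


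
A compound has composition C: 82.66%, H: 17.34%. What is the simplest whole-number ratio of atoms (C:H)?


Assume 100 g of compound, divide each mass% by atomic mass to get moles, then normalize by the smallest to get a raw atom ratio.
Moles per 100 g: C: 82.66/12.011 = 6.882, H: 17.34/1.008 = 17.2024
Raw ratio (divide by min = 6.882): C: 1.0, H: 2.5
Multiply by 2 to clear fractions: C: 2.0 ~= 2, H: 4.999 ~= 5
Reduce by GCD to get the simplest whole-number ratio:

2:5


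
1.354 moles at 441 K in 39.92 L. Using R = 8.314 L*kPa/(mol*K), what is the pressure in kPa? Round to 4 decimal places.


PV = nRT, solve for P = nRT / V.
nRT = 1.354 * 8.314 * 441 = 4964.4058
P = 4964.4058 / 39.92
P = 124.35886273 kPa, rounded to 4 dp:

124.3589 kPa


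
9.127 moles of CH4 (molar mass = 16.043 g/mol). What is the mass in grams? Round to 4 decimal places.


mass = n * M
mass = 9.127 * 16.043
mass = 146.424461 g, rounded to 4 dp:

146.4245 g


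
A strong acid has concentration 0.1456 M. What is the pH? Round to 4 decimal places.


A strong acid dissociates completely, so [H+] equals the given concentration.
pH = -log10([H+]) = -log10(0.1456)
pH = 0.83683863, rounded to 4 dp:

0.8368


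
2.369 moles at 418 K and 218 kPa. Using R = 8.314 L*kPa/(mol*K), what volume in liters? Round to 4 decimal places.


PV = nRT, solve for V = nRT / P.
nRT = 2.369 * 8.314 * 418 = 8232.872
V = 8232.872 / 218
V = 37.76546789 L, rounded to 4 dp:

37.7655 L


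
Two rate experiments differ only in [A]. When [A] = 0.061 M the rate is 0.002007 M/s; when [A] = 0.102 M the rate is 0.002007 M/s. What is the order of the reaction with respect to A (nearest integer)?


Rate is proportional to [A]^n, so rate2/rate1 = ([A]2/[A]1)^n. Take logs to solve for n.
rate2/rate1 = 0.002007 / 0.002007 = 1.0
[A]2/[A]1 = 0.102 / 0.061 = 1.6721
n = ln(1.0) / ln(1.6721) = 0.0
Nearest integer order:

0


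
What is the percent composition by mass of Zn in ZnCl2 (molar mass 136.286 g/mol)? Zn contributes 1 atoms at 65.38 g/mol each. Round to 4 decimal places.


pct = 100 * (n_elem * M_elem) / M_total
mass_contribution = 1 * 65.38 = 65.38 g/mol
pct = 100 * 65.38 / 136.286
pct = 47.97264576 %, rounded to 4 dp:

47.9726 %


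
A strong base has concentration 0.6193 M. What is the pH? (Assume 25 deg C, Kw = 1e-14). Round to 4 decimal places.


A strong base dissociates completely, so [OH-] equals the given concentration.
pOH = -log10([OH-]) = -log10(0.6193) = 0.208099
pH = 14 - pOH = 14 - 0.208099
pH = 13.791901, rounded to 4 dp:

13.7919


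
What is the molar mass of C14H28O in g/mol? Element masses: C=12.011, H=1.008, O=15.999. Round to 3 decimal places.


M = sum(count * atomic_mass) over atoms.
M = 14*12.011 + 28*1.008 + 1*15.999
M = 168.154 + 28.224 + 15.999
M = 212.377 g/mol, rounded to 3 dp:

212.377 g/mol


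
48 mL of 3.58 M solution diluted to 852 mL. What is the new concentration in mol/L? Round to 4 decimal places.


Dilution: M1*V1 = M2*V2, solve for M2.
M2 = M1*V1 / V2
M2 = 3.58 * 48 / 852
M2 = 171.84 / 852
M2 = 0.20169014 mol/L, rounded to 4 dp:

0.2017 mol/L


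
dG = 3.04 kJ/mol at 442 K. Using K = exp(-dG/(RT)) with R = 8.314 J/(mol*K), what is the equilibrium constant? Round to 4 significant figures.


dG is in kJ/mol; multiply by 1000 to match R in J/(mol*K).
RT = 8.314 * 442 = 3674.788 J/mol
exponent = -dG*1000 / (RT) = -(3.04*1000) / 3674.788 = -0.82725861
K = exp(-0.82725861)
K = 0.43724631, rounded to 4 significant figures:

0.4372


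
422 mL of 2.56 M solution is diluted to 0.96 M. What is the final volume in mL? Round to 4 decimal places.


Dilution: M1*V1 = M2*V2, solve for V2.
V2 = M1*V1 / M2
V2 = 2.56 * 422 / 0.96
V2 = 1080.32 / 0.96
V2 = 1125.33333333 mL, rounded to 4 dp:

1125.3333 mL


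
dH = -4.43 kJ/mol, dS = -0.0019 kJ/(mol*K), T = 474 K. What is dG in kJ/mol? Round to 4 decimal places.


Gibbs: dG = dH - T*dS (consistent units, dS already in kJ/(mol*K)).
T*dS = 474 * -0.0019 = -0.9006
dG = -4.43 - (-0.9006)
dG = -3.5294 kJ/mol, rounded to 4 dp:

-3.5294 kJ/mol


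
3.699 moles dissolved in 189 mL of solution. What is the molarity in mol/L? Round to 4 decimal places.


Convert volume to liters: V_L = V_mL / 1000.
V_L = 189 / 1000 = 0.189 L
M = n / V_L = 3.699 / 0.189
M = 19.57142857 mol/L, rounded to 4 dp:

19.5714 mol/L


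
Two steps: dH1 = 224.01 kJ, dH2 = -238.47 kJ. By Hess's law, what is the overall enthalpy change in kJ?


Hess's law: enthalpy is a state function, so add the step enthalpies.
dH_total = dH1 + dH2 = 224.01 + (-238.47)
dH_total = -14.46 kJ:

-14.46 kJ


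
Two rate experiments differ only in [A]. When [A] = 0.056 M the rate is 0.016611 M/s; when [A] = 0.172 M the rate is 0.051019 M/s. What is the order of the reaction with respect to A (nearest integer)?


Rate is proportional to [A]^n, so rate2/rate1 = ([A]2/[A]1)^n. Take logs to solve for n.
rate2/rate1 = 0.051019 / 0.016611 = 3.0714
[A]2/[A]1 = 0.172 / 0.056 = 3.0714
n = ln(3.0714) / ln(3.0714) = 1.0
Nearest integer order:

1


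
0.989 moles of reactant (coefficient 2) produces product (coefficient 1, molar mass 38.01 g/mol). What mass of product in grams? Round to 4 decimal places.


Use the coefficient ratio to convert reactant moles to product moles, then multiply by the product's molar mass.
moles_P = moles_R * (coeff_P / coeff_R) = 0.989 * (1/2) = 0.4945
mass_P = moles_P * M_P = 0.4945 * 38.01
mass_P = 18.795945 g, rounded to 4 dp:

18.7959 g
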